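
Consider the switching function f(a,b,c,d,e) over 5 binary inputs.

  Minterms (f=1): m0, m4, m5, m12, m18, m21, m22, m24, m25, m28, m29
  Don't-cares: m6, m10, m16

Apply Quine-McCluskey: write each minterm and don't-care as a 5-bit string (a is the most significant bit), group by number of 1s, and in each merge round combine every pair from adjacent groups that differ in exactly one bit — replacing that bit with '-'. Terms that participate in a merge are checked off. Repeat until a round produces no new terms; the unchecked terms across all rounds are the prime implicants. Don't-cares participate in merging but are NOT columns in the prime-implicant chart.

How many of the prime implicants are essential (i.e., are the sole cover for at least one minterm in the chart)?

Round 0: 00000✓ 00100✓ 00101✓ 00110✓ 01010 01100✓ 10000✓ 10010✓ 10101✓ 10110✓ 11000✓ 11001✓ 11100✓ 11101✓
Round 1: -0000 -0101 -0110 -1100 0-100 00-00 001-0 0010- 1-000 1-101 10-10 100-0 11-00✓ 11-01✓ 1100-✓ 1110-✓
Round 2: 11-0-
PIs = {-0000, -0101, -0110, -1100, 0-100, 00-00, 001-0, 0010-, 01010, 1-000, 1-101, 10-10, 100-0, 11-0-}
Coverage chart:
  m0: -0000,00-00
  m4: 0-100,00-00,001-0,0010-
  m5: -0101,0010-
  m12: -1100,0-100
  m18: 10-10,100-0
  m21: -0101,1-101
  m22: -0110,10-10
  m24: 1-000,11-0-
  m25: 11-0- ←essential
  m28: -1100,11-0-
  m29: 1-101,11-0-
Essential: 11-0-

1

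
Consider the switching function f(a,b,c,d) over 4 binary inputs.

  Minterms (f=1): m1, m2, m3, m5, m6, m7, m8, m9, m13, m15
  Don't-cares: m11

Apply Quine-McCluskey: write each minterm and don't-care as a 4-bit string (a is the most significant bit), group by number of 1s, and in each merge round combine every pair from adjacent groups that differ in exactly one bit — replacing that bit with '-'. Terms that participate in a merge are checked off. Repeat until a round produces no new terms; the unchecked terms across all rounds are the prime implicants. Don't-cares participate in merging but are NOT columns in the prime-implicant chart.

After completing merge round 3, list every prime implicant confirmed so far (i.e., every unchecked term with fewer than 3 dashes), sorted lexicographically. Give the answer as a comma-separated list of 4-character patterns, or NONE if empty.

size-2^0 implicants → 0001(✓)  0010(✓)  0011(✓)  0101(✓)  0110(✓)  0111(✓)  1000(✓)  1001(✓)  1011(✓)  1101(✓)  1111(✓)
size-2^1 implicants → -001(✓)  -011(✓)  -101(✓)  -111(✓)  0-01(✓)  0-10(✓)  0-11(✓)  00-1(✓)  001-(✓)  01-1(✓)  011-(✓)  1-01(✓)  1-11(✓)  10-1(✓)  100-  11-1(✓)
size-2^2 implicants → --01(✓)  --11(✓)  -0-1(✓)  -1-1(✓)  0--1(✓)  0-1-  1--1(✓)
size-2^3 implicants → ---1
Unchecked terms (primes): ---1, 0-1-, 100-

0-1-, 100-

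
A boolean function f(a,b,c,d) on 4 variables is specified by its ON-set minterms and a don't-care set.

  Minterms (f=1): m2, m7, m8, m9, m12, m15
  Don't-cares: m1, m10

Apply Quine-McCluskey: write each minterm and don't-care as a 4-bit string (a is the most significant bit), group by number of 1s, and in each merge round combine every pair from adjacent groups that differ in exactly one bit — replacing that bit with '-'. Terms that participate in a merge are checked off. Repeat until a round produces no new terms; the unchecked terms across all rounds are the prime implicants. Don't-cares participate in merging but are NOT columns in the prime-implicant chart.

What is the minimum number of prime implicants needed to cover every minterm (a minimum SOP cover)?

[col 0] 0001*, 0010*, 0111*, 1000*, 1001*, 1010*, 1100*, 1111*
[col 1] -001, -010, -111, 1-00, 10-0, 100-
Prime implicants: -001, -010, -111, 1-00, 10-0, 100-
PI chart (minterm → PIs covering it):
  2 | -010  (sole → essential)
  7 | -111  (sole → essential)
  8 | 1-00,10-0,100-
  9 | -001,100-
  12 | 1-00  (sole → essential)
  15 | -111  (sole → essential)
Essential prime implicants: -010, -111, 1-00
Petrick residual → -001
Minimum SOP uses 4 PIs: b'c'd + b'cd' + bcd + ac'd'

4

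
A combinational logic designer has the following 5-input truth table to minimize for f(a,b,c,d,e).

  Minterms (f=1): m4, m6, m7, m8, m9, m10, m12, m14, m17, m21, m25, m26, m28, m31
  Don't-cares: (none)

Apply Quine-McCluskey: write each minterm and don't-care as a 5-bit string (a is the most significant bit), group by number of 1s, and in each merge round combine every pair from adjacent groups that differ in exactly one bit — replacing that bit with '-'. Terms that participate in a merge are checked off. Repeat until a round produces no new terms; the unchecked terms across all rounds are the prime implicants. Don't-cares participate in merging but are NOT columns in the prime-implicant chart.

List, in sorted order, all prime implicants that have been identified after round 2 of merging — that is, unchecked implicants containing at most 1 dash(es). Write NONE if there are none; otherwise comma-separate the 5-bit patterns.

size-2^0 implicants → 00100(✓)  00110(✓)  00111(✓)  01000(✓)  01001(✓)  01010(✓)  01100(✓)  01110(✓)  10001(✓)  10101(✓)  11001(✓)  11010(✓)  11100(✓)  11111
size-2^1 implicants → -1001  -1010  -1100  0-100(✓)  0-110(✓)  001-0(✓)  0011-  01-00(✓)  01-10(✓)  010-0(✓)  0100-  011-0(✓)  1-001  10-01
size-2^2 implicants → 0-1-0  01--0
Unchecked terms (primes): -1001, -1010, -1100, 0-1-0, 0011-, 01--0, 0100-, 1-001, 10-01, 11111

-1001, -1010, -1100, 0011-, 0100-, 1-001, 10-01, 11111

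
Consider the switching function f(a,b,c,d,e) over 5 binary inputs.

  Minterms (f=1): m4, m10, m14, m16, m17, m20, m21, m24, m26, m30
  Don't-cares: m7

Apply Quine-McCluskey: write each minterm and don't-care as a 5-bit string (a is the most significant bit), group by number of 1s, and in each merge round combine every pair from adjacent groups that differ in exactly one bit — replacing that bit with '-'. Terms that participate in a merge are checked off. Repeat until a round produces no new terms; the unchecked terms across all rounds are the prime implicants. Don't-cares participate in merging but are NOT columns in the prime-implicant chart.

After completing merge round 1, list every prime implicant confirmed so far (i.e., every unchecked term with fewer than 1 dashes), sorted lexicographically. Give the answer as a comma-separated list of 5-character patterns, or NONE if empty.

[col 0] 00100*, 00111, 01010*, 01110*, 10000*, 10001*, 10100*, 10101*, 11000*, 11010*, 11110*
[col 1] -0100, -1010*, -1110*, 01-10*, 1-000, 10-00*, 10-01*, 1000-*, 1010-*, 11-10*, 110-0
[col 2] -1-10, 10-0-
Prime implicants: -0100, -1-10, 00111, 1-000, 10-0-, 110-0

00111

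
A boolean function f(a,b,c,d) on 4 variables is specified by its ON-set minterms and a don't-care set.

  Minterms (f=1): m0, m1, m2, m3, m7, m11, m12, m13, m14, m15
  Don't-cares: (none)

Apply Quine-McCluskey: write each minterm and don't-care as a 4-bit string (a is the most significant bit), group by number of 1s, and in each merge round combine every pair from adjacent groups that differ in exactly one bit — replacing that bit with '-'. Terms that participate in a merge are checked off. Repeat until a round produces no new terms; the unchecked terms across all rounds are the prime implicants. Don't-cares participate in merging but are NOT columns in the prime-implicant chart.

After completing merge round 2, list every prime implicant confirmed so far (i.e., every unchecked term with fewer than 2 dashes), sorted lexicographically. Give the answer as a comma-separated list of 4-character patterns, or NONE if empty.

[col 0] 0000*, 0001*, 0010*, 0011*, 0111*, 1011*, 1100*, 1101*, 1110*, 1111*
[col 1] -011*, -111*, 0-11*, 00-0*, 00-1*, 000-*, 001-*, 1-11*, 11-0*, 11-1*, 110-*, 111-*
[col 2] --11, 00--, 11--
Prime implicants: --11, 00--, 11--

NONE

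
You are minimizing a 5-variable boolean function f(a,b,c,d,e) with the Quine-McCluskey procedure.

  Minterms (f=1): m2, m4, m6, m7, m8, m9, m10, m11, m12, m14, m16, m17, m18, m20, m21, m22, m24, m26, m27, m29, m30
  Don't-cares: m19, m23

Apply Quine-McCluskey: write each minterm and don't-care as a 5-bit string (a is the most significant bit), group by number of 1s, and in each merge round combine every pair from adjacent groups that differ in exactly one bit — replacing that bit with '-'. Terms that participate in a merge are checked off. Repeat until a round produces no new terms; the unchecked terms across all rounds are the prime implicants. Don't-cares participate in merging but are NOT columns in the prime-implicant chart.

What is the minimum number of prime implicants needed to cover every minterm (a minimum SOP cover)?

Round 0: 00010✓ 00100✓ 00110✓ 00111✓ 01000✓ 01001✓ 01010✓ 01011✓ 01100✓ 01110✓ 10000✓ 10001✓ 10010✓ 10011✓ 10100✓ 10101✓ 10110✓ 10111✓ 11000✓ 11010✓ 11011✓ 11101✓ 11110✓
Round 1: -0010✓ -0100✓ -0110✓ -0111✓ -1000✓ -1010✓ -1011✓ -1110✓ 0-010✓ 0-100✓ 0-110✓ 00-10✓ 001-0✓ 0011-✓ 01-00✓ 01-10✓ 010-0✓ 010-1✓ 0100-✓ 0101-✓ 011-0✓ 1-000✓ 1-010✓ 1-011✓ 1-101 1-110✓ 10-00✓ 10-01✓ 10-10✓ 10-11✓ 100-0✓ 100-1✓ 1000-✓ 1001-✓ 101-0✓ 101-1✓ 1010-✓ 1011-✓ 11-10✓ 110-0✓ 1101-✓
Round 2: --010✓ --110✓ -0-10✓ -01-0 -011- -1-10✓ -10-0 -101- 0--10✓ 0-1-0 01--0 010-- 1--10✓ 1-0-0 1-01- 10--0✓ 10--1✓ 10-0-✓ 10-1-✓ 100--✓ 101--✓
Round 3: ---10 10---
PIs = {---10, -01-0, -011-, -10-0, -101-, 0-1-0, 01--0, 010--, 1-0-0, 1-01-, 1-101, 10---}
Coverage chart:
  m2: ---10 ←essential
  m4: -01-0,0-1-0
  m6: ---10,-01-0,-011-,0-1-0
  m7: -011- ←essential
  m8: -10-0,01--0,010--
  m9: 010-- ←essential
  m10: ---10,-10-0,-101-,01--0,010--
  m11: -101-,010--
  m12: 0-1-0,01--0
  m14: ---10,0-1-0,01--0
  m16: 1-0-0,10---
  m17: 10--- ←essential
  m18: ---10,1-0-0,1-01-,10---
  m20: -01-0,10---
  m21: 1-101,10---
  m22: ---10,-01-0,-011-,10---
  m24: -10-0,1-0-0
  m26: ---10,-10-0,-101-,1-0-0,1-01-
  m27: -101-,1-01-
  m29: 1-101 ←essential
  m30: ---10 ←essential
Essential: ---10, -011-, 010--, 1-101, 10---
Petrick residual → -10-0, -101-, 0-1-0
Min cover (8 terms): de' + b'cd + bc'e' + bc'd + a'ce' + a'bc' + acd'e + ab'

8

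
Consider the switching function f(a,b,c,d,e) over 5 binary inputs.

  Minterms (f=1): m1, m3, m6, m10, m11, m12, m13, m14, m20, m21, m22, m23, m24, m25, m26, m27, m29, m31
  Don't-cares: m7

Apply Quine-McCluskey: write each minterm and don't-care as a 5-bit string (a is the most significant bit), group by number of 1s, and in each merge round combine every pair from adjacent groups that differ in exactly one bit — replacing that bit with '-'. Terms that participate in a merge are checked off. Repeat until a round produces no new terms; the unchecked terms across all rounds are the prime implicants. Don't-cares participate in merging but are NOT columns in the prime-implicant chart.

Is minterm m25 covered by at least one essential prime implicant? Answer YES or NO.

size-2^0 implicants → 00001(✓)  00011(✓)  00110(✓)  00111(✓)  01010(✓)  01011(✓)  01100(✓)  01101(✓)  01110(✓)  10100(✓)  10101(✓)  10110(✓)  10111(✓)  11000(✓)  11001(✓)  11010(✓)  11011(✓)  11101(✓)  11111(✓)
size-2^1 implicants → -0110(✓)  -0111(✓)  -1010(✓)  -1011(✓)  -1101  0-011  0-110  00-11  000-1  0011-(✓)  01-10  0101-(✓)  011-0  0110-  1-101(✓)  1-111(✓)  101-0(✓)  101-1(✓)  1010-(✓)  1011-(✓)  11-01(✓)  11-11(✓)  110-0(✓)  110-1(✓)  1100-(✓)  1101-(✓)  111-1(✓)
size-2^2 implicants → -011-  -101-  1-1-1  101--  11--1  110--
Unchecked terms (primes): -011-, -101-, -1101, 0-011, 0-110, 00-11, 000-1, 01-10, 011-0, 0110-, 1-1-1, 101--, 11--1, 110--
Minterm coverage:
  m1 ⊆ 000-1 [E]
  m3 ⊆ 0-011,00-11,000-1
  m6 ⊆ -011-,0-110
  m10 ⊆ -101-,01-10
  m11 ⊆ -101-,0-011
  m12 ⊆ 011-0,0110-
  m13 ⊆ -1101,0110-
  m14 ⊆ 0-110,01-10,011-0
  m20 ⊆ 101-- [E]
  m21 ⊆ 1-1-1,101--
  m22 ⊆ -011-,101--
  m23 ⊆ -011-,1-1-1,101--
  m24 ⊆ 110-- [E]
  m25 ⊆ 11--1,110--
  m26 ⊆ -101-,110--
  m27 ⊆ -101-,11--1,110--
  m29 ⊆ -1101,1-1-1,11--1
  m31 ⊆ 1-1-1,11--1
E = {000-1, 101--, 110--}

YES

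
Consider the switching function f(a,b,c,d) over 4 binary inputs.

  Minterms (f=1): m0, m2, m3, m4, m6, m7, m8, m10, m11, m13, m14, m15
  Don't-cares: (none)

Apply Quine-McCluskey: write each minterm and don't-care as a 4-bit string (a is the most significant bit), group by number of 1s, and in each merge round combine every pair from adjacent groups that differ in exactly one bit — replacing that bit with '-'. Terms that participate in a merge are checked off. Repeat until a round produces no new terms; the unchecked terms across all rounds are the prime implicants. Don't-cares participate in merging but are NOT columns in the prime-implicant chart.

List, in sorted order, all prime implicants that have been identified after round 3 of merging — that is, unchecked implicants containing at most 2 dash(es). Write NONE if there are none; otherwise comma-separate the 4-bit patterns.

-0-0, 0--0, 11-1

[col 0] 0000*, 0010*, 0011*, 0100*, 0110*, 0111*, 1000*, 1010*, 1011*, 1101*, 1110*, 1111*
[col 1] -000*, -010*, -011*, -110*, -111*, 0-00*, 0-10*, 0-11*, 00-0*, 001-*, 01-0*, 011-*, 1-10*, 1-11*, 10-0*, 101-*, 11-1, 111-*
[col 2] --10*, --11*, -0-0, -01-*, -11-*, 0--0, 0-1-*, 1-1-*
[col 3] --1-
Prime implicants: --1-, -0-0, 0--0, 11-1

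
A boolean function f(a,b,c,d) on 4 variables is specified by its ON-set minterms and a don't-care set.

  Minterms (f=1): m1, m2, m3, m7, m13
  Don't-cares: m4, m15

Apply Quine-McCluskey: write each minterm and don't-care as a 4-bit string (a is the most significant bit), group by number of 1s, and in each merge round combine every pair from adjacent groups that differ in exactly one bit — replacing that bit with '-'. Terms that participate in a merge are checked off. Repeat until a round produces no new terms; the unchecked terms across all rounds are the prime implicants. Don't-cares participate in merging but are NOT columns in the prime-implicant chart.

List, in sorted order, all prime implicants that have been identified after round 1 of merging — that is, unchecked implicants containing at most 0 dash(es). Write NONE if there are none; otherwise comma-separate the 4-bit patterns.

0100

size-2^0 implicants → 0001(✓)  0010(✓)  0011(✓)  0100  0111(✓)  1101(✓)  1111(✓)
size-2^1 implicants → -111  0-11  00-1  001-  11-1
Unchecked terms (primes): -111, 0-11, 00-1, 001-, 0100, 11-1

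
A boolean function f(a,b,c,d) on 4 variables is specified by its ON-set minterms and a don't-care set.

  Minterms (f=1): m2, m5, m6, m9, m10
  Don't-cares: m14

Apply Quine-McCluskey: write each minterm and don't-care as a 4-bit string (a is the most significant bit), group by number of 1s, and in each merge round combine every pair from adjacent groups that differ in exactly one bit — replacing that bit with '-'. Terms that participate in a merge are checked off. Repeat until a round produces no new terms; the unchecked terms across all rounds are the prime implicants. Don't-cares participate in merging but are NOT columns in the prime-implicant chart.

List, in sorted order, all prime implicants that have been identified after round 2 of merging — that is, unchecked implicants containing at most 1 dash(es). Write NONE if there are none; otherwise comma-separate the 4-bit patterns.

0101, 1001

[col 0] 0010*, 0101, 0110*, 1001, 1010*, 1110*
[col 1] -010*, -110*, 0-10*, 1-10*
[col 2] --10
Prime implicants: --10, 0101, 1001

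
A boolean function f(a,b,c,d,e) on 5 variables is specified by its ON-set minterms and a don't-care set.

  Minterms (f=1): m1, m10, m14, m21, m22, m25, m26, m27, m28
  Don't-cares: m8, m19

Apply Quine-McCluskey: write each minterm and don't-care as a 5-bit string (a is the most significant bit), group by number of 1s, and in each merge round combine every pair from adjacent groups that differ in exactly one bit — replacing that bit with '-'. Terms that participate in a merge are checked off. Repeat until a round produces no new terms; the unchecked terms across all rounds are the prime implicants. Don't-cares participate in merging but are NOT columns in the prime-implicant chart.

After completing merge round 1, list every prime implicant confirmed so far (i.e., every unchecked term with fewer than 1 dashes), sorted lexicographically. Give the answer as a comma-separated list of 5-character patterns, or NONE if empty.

00001, 10101, 10110, 11100

Round 0: 00001 01000✓ 01010✓ 01110✓ 10011✓ 10101 10110 11001✓ 11010✓ 11011✓ 11100
Round 1: -1010 01-10 010-0 1-011 110-1 1101-
PIs = {-1010, 00001, 01-10, 010-0, 1-011, 10101, 10110, 110-1, 1101-, 11100}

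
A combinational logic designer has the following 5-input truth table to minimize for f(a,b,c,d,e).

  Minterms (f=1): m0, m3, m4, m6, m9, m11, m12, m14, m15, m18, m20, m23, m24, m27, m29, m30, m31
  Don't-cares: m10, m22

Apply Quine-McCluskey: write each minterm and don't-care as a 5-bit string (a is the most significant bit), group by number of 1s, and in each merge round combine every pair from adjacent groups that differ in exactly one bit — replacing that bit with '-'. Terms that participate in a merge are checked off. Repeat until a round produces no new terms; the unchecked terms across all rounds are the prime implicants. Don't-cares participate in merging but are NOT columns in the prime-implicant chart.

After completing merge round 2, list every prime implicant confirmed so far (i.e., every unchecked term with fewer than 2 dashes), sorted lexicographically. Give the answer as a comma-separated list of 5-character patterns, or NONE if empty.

0-011, 00-00, 010-1, 10-10, 11000, 111-1

size-2^0 implicants → 00000(✓)  00011(✓)  00100(✓)  00110(✓)  01001(✓)  01010(✓)  01011(✓)  01100(✓)  01110(✓)  01111(✓)  10010(✓)  10100(✓)  10110(✓)  10111(✓)  11000  11011(✓)  11101(✓)  11110(✓)  11111(✓)
size-2^1 implicants → -0100(✓)  -0110(✓)  -1011(✓)  -1110(✓)  -1111(✓)  0-011  0-100(✓)  0-110(✓)  00-00  001-0(✓)  01-10(✓)  01-11(✓)  010-1  0101-(✓)  011-0(✓)  0111-(✓)  1-110(✓)  1-111(✓)  10-10  101-0(✓)  1011-(✓)  11-11(✓)  111-1  1111-(✓)
size-2^2 implicants → --110  -01-0  -1-11  -111-  0-1-0  01-1-  1-11-
Unchecked terms (primes): --110, -01-0, -1-11, -111-, 0-011, 0-1-0, 00-00, 01-1-, 010-1, 1-11-, 10-10, 11000, 111-1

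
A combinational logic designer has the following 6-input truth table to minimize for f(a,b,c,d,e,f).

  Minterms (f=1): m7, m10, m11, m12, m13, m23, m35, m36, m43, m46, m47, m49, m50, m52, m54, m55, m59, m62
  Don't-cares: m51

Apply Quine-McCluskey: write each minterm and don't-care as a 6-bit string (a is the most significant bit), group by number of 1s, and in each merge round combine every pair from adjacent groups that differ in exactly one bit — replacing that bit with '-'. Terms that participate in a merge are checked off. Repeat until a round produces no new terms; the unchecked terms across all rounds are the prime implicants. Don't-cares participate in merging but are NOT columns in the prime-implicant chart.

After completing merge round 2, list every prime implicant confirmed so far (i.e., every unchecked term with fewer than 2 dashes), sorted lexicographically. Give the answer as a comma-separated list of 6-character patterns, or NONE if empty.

Round 0: 000111✓ 001010✓ 001011✓ 001100✓ 001101✓ 010111✓ 100011✓ 100100✓ 101011✓ 101110✓ 101111✓ 110001✓ 110010✓ 110011✓ 110100✓ 110110✓ 110111✓ 111011✓ 111110✓
Round 1: -01011 -10111 0-0111 00101- 00110- 1-0011✓ 1-0100 1-1011✓ 1-1110 10-011✓ 101-11 10111- 11-011✓ 11-110 110-10✓ 110-11✓ 1100-1 11001-✓ 1101-0 11011-✓
Round 2: 1--011 110-1-
PIs = {-01011, -10111, 0-0111, 00101-, 00110-, 1--011, 1-0100, 1-1110, 101-11, 10111-, 11-110, 110-1-, 1100-1, 1101-0}

-01011, -10111, 0-0111, 00101-, 00110-, 1-0100, 1-1110, 101-11, 10111-, 11-110, 1100-1, 1101-0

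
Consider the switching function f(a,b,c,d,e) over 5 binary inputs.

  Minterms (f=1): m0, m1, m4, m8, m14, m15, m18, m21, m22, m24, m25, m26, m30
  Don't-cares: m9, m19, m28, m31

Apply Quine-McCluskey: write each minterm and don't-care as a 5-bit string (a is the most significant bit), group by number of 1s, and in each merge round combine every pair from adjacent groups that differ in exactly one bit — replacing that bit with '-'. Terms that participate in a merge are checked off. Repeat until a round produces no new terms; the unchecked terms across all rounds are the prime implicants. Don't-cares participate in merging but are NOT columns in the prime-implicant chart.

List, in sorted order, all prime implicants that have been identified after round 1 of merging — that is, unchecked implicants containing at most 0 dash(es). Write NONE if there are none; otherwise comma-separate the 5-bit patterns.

[col 0] 00000*, 00001*, 00100*, 01000*, 01001*, 01110*, 01111*, 10010*, 10011*, 10101, 10110*, 11000*, 11001*, 11010*, 11100*, 11110*, 11111*
[col 1] -1000*, -1001*, -1110*, -1111*, 0-000*, 0-001*, 00-00, 0000-*, 0100-*, 0111-*, 1-010*, 1-110*, 10-10*, 1001-, 11-00*, 11-10*, 110-0*, 1100-*, 111-0*, 1111-*
[col 2] -100-, -111-, 0-00-, 1--10, 11--0
Prime implicants: -100-, -111-, 0-00-, 00-00, 1--10, 1001-, 10101, 11--0

10101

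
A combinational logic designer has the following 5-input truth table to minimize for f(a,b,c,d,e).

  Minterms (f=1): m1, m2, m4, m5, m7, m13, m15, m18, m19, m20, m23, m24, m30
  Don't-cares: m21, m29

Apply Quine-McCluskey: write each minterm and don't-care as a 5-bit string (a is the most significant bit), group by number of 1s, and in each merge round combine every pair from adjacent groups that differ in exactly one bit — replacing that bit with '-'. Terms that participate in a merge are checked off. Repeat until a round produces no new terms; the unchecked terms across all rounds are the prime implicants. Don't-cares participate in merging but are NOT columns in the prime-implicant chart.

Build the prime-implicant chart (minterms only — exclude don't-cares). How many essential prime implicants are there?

Round 0: 00001✓ 00010✓ 00100✓ 00101✓ 00111✓ 01101✓ 01111✓ 10010✓ 10011✓ 10100✓ 10101✓ 10111✓ 11000 11101✓ 11110
Round 1: -0010 -0100✓ -0101✓ -0111✓ -1101✓ 0-101✓ 0-111✓ 00-01 001-1✓ 0010-✓ 011-1✓ 1-101✓ 10-11 1001- 101-1✓ 1010-✓
Round 2: --101 -01-1 -010- 0-1-1
PIs = {--101, -0010, -01-1, -010-, 0-1-1, 00-01, 10-11, 1001-, 11000, 11110}
Coverage chart:
  m1: 00-01 ←essential
  m2: -0010 ←essential
  m4: -010- ←essential
  m5: --101,-01-1,-010-,0-1-1,00-01
  m7: -01-1,0-1-1
  m13: --101,0-1-1
  m15: 0-1-1 ←essential
  m18: -0010,1001-
  m19: 10-11,1001-
  m20: -010- ←essential
  m23: -01-1,10-11
  m24: 11000 ←essential
  m30: 11110 ←essential
Essential: -0010, -010-, 0-1-1, 00-01, 11000, 11110

6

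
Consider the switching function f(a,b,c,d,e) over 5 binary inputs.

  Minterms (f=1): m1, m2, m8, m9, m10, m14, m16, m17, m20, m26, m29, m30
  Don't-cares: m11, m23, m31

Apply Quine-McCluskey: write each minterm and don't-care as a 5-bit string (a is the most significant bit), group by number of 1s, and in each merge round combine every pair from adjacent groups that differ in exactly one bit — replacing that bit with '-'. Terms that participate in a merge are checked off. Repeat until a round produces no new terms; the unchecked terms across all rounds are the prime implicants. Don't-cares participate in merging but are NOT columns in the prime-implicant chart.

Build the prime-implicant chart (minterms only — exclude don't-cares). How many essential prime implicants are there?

5

size-2^0 implicants → 00001(✓)  00010(✓)  01000(✓)  01001(✓)  01010(✓)  01011(✓)  01110(✓)  10000(✓)  10001(✓)  10100(✓)  10111(✓)  11010(✓)  11101(✓)  11110(✓)  11111(✓)
size-2^1 implicants → -0001  -1010(✓)  -1110(✓)  0-001  0-010  01-10(✓)  010-0(✓)  010-1(✓)  0100-(✓)  0101-(✓)  1-111  10-00  1000-  11-10(✓)  111-1  1111-
size-2^2 implicants → -1-10  010--
Unchecked terms (primes): -0001, -1-10, 0-001, 0-010, 010--, 1-111, 10-00, 1000-, 111-1, 1111-
Minterm coverage:
  m1 ⊆ -0001,0-001
  m2 ⊆ 0-010 [E]
  m8 ⊆ 010-- [E]
  m9 ⊆ 0-001,010--
  m10 ⊆ -1-10,0-010,010--
  m14 ⊆ -1-10 [E]
  m16 ⊆ 10-00,1000-
  m17 ⊆ -0001,1000-
  m20 ⊆ 10-00 [E]
  m26 ⊆ -1-10 [E]
  m29 ⊆ 111-1 [E]
  m30 ⊆ -1-10,1111-
E = {-1-10, 0-010, 010--, 10-00, 111-1}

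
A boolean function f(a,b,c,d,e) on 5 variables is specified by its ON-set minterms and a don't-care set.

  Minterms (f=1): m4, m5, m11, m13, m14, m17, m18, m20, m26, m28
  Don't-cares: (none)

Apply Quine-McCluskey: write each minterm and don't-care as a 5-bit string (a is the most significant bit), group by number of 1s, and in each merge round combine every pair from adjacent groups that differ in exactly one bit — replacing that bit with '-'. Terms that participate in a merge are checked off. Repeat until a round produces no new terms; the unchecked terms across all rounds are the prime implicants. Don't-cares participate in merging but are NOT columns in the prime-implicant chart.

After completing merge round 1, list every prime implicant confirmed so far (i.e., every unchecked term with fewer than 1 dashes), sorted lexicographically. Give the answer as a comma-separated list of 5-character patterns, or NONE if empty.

01011, 01110, 10001

Round 0: 00100✓ 00101✓ 01011 01101✓ 01110 10001 10010✓ 10100✓ 11010✓ 11100✓
Round 1: -0100 0-101 0010- 1-010 1-100
PIs = {-0100, 0-101, 0010-, 01011, 01110, 1-010, 1-100, 10001}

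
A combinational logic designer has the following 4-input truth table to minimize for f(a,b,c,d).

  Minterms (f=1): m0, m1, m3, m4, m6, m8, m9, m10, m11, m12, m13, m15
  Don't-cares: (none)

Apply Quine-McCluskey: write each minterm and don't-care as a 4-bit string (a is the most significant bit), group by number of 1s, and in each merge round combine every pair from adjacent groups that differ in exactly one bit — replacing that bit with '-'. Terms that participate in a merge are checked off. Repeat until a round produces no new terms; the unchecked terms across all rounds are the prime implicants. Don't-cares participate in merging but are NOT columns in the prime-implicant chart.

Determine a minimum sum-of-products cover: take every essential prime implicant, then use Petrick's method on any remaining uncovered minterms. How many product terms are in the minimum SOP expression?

size-2^0 implicants → 0000(✓)  0001(✓)  0011(✓)  0100(✓)  0110(✓)  1000(✓)  1001(✓)  1010(✓)  1011(✓)  1100(✓)  1101(✓)  1111(✓)
size-2^1 implicants → -000(✓)  -001(✓)  -011(✓)  -100(✓)  0-00(✓)  00-1(✓)  000-(✓)  01-0  1-00(✓)  1-01(✓)  1-11(✓)  10-0(✓)  10-1(✓)  100-(✓)  101-(✓)  11-1(✓)  110-(✓)
size-2^2 implicants → --00  -0-1  -00-  1--1  1-0-  10--
Unchecked terms (primes): --00, -0-1, -00-, 01-0, 1--1, 1-0-, 10--
Minterm coverage:
  m0 ⊆ --00,-00-
  m1 ⊆ -0-1,-00-
  m3 ⊆ -0-1 [E]
  m4 ⊆ --00,01-0
  m6 ⊆ 01-0 [E]
  m8 ⊆ --00,-00-,1-0-,10--
  m9 ⊆ -0-1,-00-,1--1,1-0-,10--
  m10 ⊆ 10-- [E]
  m11 ⊆ -0-1,1--1,10--
  m12 ⊆ --00,1-0-
  m13 ⊆ 1--1,1-0-
  m15 ⊆ 1--1 [E]
E = {-0-1, 01-0, 1--1, 10--}
Petrick residual → --00
Cover = c'd' + b'd + a'bd' + ad + ab'  |cover|=5

5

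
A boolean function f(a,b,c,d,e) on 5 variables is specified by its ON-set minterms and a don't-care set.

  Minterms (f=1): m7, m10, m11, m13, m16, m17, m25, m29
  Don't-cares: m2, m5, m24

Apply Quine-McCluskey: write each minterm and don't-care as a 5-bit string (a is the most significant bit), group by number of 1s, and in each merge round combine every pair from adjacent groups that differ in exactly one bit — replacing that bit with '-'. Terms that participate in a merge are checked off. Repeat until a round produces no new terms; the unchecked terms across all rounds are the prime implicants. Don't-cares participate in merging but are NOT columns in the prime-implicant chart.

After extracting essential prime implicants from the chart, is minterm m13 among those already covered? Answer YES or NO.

[col 0] 00010*, 00101*, 00111*, 01010*, 01011*, 01101*, 10000*, 10001*, 11000*, 11001*, 11101*
[col 1] -1101, 0-010, 0-101, 001-1, 0101-, 1-000*, 1-001*, 1000-*, 11-01, 1100-*
[col 2] 1-00-
Prime implicants: -1101, 0-010, 0-101, 001-1, 0101-, 1-00-, 11-01
PI chart (minterm → PIs covering it):
  7 | 001-1  (sole → essential)
  10 | 0-010,0101-
  11 | 0101-  (sole → essential)
  13 | -1101,0-101
  16 | 1-00-  (sole → essential)
  17 | 1-00-  (sole → essential)
  25 | 1-00-,11-01
  29 | -1101,11-01
Essential prime implicants: 001-1, 0101-, 1-00-

NO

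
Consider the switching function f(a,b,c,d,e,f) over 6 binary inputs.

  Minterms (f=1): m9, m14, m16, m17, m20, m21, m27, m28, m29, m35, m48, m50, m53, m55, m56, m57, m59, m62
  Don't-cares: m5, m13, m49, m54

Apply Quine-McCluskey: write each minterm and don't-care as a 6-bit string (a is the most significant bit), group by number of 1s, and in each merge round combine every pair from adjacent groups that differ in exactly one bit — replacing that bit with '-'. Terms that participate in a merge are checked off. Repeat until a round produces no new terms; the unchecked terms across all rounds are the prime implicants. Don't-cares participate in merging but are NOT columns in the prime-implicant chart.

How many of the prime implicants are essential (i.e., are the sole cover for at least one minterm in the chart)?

size-2^0 implicants → 000101(✓)  001001(✓)  001101(✓)  001110  010000(✓)  010001(✓)  010100(✓)  010101(✓)  011011(✓)  011100(✓)  011101(✓)  100011  110000(✓)  110001(✓)  110010(✓)  110101(✓)  110110(✓)  110111(✓)  111000(✓)  111001(✓)  111011(✓)  111110(✓)
size-2^1 implicants → -10000(✓)  -10001(✓)  -10101(✓)  -11011  0-0101(✓)  0-1101(✓)  00-101(✓)  001-01  01-100(✓)  01-101(✓)  010-00(✓)  010-01(✓)  01000-(✓)  01010-(✓)  01110-(✓)  11-000(✓)  11-001(✓)  11-110  110-01(✓)  110-10  1100-0  11000-(✓)  1101-1  11011-  1110-1  11100-(✓)
size-2^2 implicants → -10-01  -1000-  0--101  01-10-  010-0-  11-00-
Unchecked terms (primes): -10-01, -1000-, -11011, 0--101, 001-01, 001110, 01-10-, 010-0-, 100011, 11-00-, 11-110, 110-10, 1100-0, 1101-1, 11011-, 1110-1
Minterm coverage:
  m9 ⊆ 001-01 [E]
  m14 ⊆ 001110 [E]
  m16 ⊆ -1000-,010-0-
  m17 ⊆ -10-01,-1000-,010-0-
  m20 ⊆ 01-10-,010-0-
  m21 ⊆ -10-01,0--101,01-10-,010-0-
  m27 ⊆ -11011 [E]
  m28 ⊆ 01-10- [E]
  m29 ⊆ 0--101,01-10-
  m35 ⊆ 100011 [E]
  m48 ⊆ -1000-,11-00-,1100-0
  m50 ⊆ 110-10,1100-0
  m53 ⊆ -10-01,1101-1
  m55 ⊆ 1101-1,11011-
  m56 ⊆ 11-00- [E]
  m57 ⊆ 11-00-,1110-1
  m59 ⊆ -11011,1110-1
  m62 ⊆ 11-110 [E]
E = {-11011, 001-01, 001110, 01-10-, 100011, 11-00-, 11-110}

7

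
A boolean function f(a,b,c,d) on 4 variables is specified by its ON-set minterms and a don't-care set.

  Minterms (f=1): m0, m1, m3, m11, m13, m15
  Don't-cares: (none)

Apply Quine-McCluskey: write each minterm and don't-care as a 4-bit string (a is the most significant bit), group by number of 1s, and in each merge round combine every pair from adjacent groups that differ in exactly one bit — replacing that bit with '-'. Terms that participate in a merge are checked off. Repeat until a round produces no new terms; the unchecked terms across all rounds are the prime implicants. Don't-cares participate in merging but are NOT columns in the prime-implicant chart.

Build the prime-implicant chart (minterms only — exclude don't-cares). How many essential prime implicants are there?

Round 0: 0000✓ 0001✓ 0011✓ 1011✓ 1101✓ 1111✓
Round 1: -011 00-1 000- 1-11 11-1
PIs = {-011, 00-1, 000-, 1-11, 11-1}
Coverage chart:
  m0: 000- ←essential
  m1: 00-1,000-
  m3: -011,00-1
  m11: -011,1-11
  m13: 11-1 ←essential
  m15: 1-11,11-1
Essential: 000-, 11-1

2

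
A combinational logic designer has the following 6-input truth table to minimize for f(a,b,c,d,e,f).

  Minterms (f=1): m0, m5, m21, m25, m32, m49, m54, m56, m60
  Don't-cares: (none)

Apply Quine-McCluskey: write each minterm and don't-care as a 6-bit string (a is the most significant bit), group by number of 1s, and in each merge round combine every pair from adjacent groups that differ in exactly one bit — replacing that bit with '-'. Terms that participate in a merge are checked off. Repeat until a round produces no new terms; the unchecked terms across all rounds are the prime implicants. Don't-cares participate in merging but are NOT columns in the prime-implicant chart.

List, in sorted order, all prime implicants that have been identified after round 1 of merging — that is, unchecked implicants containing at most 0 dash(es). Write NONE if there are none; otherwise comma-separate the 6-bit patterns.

011001, 110001, 110110

Round 0: 000000✓ 000101✓ 010101✓ 011001 100000✓ 110001 110110 111000✓ 111100✓
Round 1: -00000 0-0101 111-00
PIs = {-00000, 0-0101, 011001, 110001, 110110, 111-00}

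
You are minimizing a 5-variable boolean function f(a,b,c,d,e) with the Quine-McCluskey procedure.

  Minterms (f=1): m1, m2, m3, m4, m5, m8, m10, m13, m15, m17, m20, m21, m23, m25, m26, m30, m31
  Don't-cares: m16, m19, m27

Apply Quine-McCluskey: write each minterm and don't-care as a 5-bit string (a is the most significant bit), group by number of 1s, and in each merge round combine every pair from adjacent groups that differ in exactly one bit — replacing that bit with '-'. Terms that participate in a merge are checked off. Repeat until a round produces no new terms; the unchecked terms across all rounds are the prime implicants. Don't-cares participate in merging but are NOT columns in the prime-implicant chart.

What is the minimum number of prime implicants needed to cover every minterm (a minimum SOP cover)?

8

size-2^0 implicants → 00001(✓)  00010(✓)  00011(✓)  00100(✓)  00101(✓)  01000(✓)  01010(✓)  01101(✓)  01111(✓)  10000(✓)  10001(✓)  10011(✓)  10100(✓)  10101(✓)  10111(✓)  11001(✓)  11010(✓)  11011(✓)  11110(✓)  11111(✓)
size-2^1 implicants → -0001(✓)  -0011(✓)  -0100(✓)  -0101(✓)  -1010  -1111  0-010  0-101  00-01(✓)  000-1(✓)  0001-  0010-(✓)  010-0  011-1  1-001(✓)  1-011(✓)  1-111(✓)  10-00(✓)  10-01(✓)  10-11(✓)  100-1(✓)  1000-(✓)  101-1(✓)  1010-(✓)  11-10(✓)  11-11(✓)  110-1(✓)  1101-(✓)  1111-(✓)
size-2^2 implicants → -0-01  -00-1  -010-  1--11  1-0-1  10--1  10-0-  11-1-
Unchecked terms (primes): -0-01, -00-1, -010-, -1010, -1111, 0-010, 0-101, 0001-, 010-0, 011-1, 1--11, 1-0-1, 10--1, 10-0-, 11-1-
Minterm coverage:
  m1 ⊆ -0-01,-00-1
  m2 ⊆ 0-010,0001-
  m3 ⊆ -00-1,0001-
  m4 ⊆ -010- [E]
  m5 ⊆ -0-01,-010-,0-101
  m8 ⊆ 010-0 [E]
  m10 ⊆ -1010,0-010,010-0
  m13 ⊆ 0-101,011-1
  m15 ⊆ -1111,011-1
  m17 ⊆ -0-01,-00-1,1-0-1,10--1,10-0-
  m20 ⊆ -010-,10-0-
  m21 ⊆ -0-01,-010-,10--1,10-0-
  m23 ⊆ 1--11,10--1
  m25 ⊆ 1-0-1 [E]
  m26 ⊆ -1010,11-1-
  m30 ⊆ 11-1- [E]
  m31 ⊆ -1111,1--11,11-1-
E = {-010-, 010-0, 1-0-1, 11-1-}
Petrick residual → -0-01, 0001-, 011-1, 1--11
Cover = b'd'e + b'cd' + a'b'c'd + a'bc'e' + a'bce + ade + ac'e + abd  |cover|=8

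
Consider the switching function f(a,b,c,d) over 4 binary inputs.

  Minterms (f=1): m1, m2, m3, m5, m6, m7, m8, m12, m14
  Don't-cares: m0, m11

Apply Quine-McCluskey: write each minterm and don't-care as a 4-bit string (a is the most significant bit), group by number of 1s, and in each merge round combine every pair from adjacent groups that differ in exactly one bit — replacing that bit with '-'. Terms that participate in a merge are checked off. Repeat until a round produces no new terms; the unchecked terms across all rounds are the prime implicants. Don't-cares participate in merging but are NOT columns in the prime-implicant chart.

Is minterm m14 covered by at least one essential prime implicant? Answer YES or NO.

NO

[col 0] 0000*, 0001*, 0010*, 0011*, 0101*, 0110*, 0111*, 1000*, 1011*, 1100*, 1110*
[col 1] -000, -011, -110, 0-01*, 0-10*, 0-11*, 00-0*, 00-1*, 000-*, 001-*, 01-1*, 011-*, 1-00, 11-0
[col 2] 0--1, 0-1-, 00--
Prime implicants: -000, -011, -110, 0--1, 0-1-, 00--, 1-00, 11-0
PI chart (minterm → PIs covering it):
  1 | 0--1,00--
  2 | 0-1-,00--
  3 | -011,0--1,0-1-,00--
  5 | 0--1  (sole → essential)
  6 | -110,0-1-
  7 | 0--1,0-1-
  8 | -000,1-00
  12 | 1-00,11-0
  14 | -110,11-0
Essential prime implicants: 0--1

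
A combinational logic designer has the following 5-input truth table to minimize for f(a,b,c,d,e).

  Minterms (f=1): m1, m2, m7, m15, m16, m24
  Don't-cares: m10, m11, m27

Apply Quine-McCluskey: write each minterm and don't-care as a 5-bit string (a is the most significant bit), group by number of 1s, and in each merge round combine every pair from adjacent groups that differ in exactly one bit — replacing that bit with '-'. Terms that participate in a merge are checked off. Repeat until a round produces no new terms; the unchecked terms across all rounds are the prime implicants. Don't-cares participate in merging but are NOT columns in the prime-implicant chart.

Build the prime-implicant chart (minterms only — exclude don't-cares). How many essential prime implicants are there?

4

size-2^0 implicants → 00001  00010(✓)  00111(✓)  01010(✓)  01011(✓)  01111(✓)  10000(✓)  11000(✓)  11011(✓)
size-2^1 implicants → -1011  0-010  0-111  01-11  0101-  1-000
Unchecked terms (primes): -1011, 0-010, 0-111, 00001, 01-11, 0101-, 1-000
Minterm coverage:
  m1 ⊆ 00001 [E]
  m2 ⊆ 0-010 [E]
  m7 ⊆ 0-111 [E]
  m15 ⊆ 0-111,01-11
  m16 ⊆ 1-000 [E]
  m24 ⊆ 1-000 [E]
E = {0-010, 0-111, 00001, 1-000}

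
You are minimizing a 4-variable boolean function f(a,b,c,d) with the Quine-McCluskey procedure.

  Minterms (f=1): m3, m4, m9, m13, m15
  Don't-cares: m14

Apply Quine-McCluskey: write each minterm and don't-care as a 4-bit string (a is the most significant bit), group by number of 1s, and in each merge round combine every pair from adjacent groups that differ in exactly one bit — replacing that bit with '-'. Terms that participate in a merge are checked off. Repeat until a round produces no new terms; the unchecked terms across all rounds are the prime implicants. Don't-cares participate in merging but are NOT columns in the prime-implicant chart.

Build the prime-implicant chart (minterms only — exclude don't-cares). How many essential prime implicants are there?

[col 0] 0011, 0100, 1001*, 1101*, 1110*, 1111*
[col 1] 1-01, 11-1, 111-
Prime implicants: 0011, 0100, 1-01, 11-1, 111-
PI chart (minterm → PIs covering it):
  3 | 0011  (sole → essential)
  4 | 0100  (sole → essential)
  9 | 1-01  (sole → essential)
  13 | 1-01,11-1
  15 | 11-1,111-
Essential prime implicants: 0011, 0100, 1-01

3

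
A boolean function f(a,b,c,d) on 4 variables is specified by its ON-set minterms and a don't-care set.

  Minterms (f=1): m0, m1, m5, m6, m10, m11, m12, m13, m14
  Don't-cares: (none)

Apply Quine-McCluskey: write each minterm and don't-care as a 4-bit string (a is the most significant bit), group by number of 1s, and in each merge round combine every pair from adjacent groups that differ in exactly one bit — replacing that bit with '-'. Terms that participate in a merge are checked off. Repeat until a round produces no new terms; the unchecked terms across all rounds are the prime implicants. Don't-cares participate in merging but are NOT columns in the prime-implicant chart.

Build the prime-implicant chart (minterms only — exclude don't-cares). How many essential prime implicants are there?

3

Round 0: 0000✓ 0001✓ 0101✓ 0110✓ 1010✓ 1011✓ 1100✓ 1101✓ 1110✓
Round 1: -101 -110 0-01 000- 1-10 101- 11-0 110-
PIs = {-101, -110, 0-01, 000-, 1-10, 101-, 11-0, 110-}
Coverage chart:
  m0: 000- ←essential
  m1: 0-01,000-
  m5: -101,0-01
  m6: -110 ←essential
  m10: 1-10,101-
  m11: 101- ←essential
  m12: 11-0,110-
  m13: -101,110-
  m14: -110,1-10,11-0
Essential: -110, 000-, 101-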